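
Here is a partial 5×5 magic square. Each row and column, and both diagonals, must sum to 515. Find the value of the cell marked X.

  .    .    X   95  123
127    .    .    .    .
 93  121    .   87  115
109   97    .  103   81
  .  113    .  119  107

117

Row 3 needs 515; the known cells sum to 416, so (3,3) = 99.
From row 4, 515 − (109 + 97 + 103 + 81) gives (4,3) = 125.
Column 4 needs 515; the known cells sum to 404, so (2,4) = 111.
Using column 5: 123 + 115 + 81 + 107 + ? → (2,5) = 515 − 426 = 89.
Anti-diagonal: 123 + 111 + 99 + 97 + ? = 515, so (5,1) = 85.
Row 5 needs 515; the known cells sum to 424, so (5,3) = 91.
Column 1 must total 515; the given cells sum to 414, so (1,1) = 101.
Using main diagonal: 101 + 99 + 103 + 107 + ? → (2,2) = 515 − 410 = 105.
The remaining cell in row 2 is (2,3) = 515 − 432 = 83.
Using column 2: 105 + 121 + 97 + 113 + ? → (1,2) = 515 − 436 = 79.
The remaining cell in column 3 is (1,3) = 515 − 398 = 117.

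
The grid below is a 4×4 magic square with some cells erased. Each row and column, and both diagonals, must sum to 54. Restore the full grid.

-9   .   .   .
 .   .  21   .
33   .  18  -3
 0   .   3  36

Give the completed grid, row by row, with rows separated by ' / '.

Row 3 needs 54; the known cells sum to 48, so (3,2) = 6.
The remaining cell in row 4 is (4,2) = 54 − 39 = 15.
Column 1 must total 54; the given cells sum to 24, so (2,1) = 30.
Column 3 needs 54; the known cells sum to 42, so (1,3) = 12.
From main diagonal, 54 − (-9 + 18 + 36) gives (2,2) = 9.
Using anti-diagonal: 21 + 6 + 0 + ? → (1,4) = 54 − 27 = 27.
Using row 1: -9 + 12 + 27 + ? → (1,2) = 54 − 30 = 24.
From row 2, 54 − (30 + 9 + 21) gives (2,4) = -6.

-9 24 12 27 / 30 9 21 -6 / 33 6 18 -3 / 0 15 3 36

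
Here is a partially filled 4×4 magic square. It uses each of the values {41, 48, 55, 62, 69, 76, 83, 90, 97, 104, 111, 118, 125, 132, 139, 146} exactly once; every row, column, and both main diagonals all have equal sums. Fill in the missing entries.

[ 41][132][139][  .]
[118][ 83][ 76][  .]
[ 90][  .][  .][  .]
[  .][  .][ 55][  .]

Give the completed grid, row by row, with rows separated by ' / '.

The 16 entries sum to 1496, so each line sums to 1496/4 = 374.
Row 1: 41 + 132 + 139 + ? = 374, so (1,4) = 62.
From row 2, 374 − (118 + 83 + 76) gives (2,4) = 97.
Column 1 must total 374; the given cells sum to 249, so (4,1) = 125.
Column 3: 139 + 76 + 55 + ? = 374, so (3,3) = 104.
From main diagonal, 374 − (41 + 83 + 104) gives (4,4) = 146.
Anti-diagonal: 62 + 76 + 125 + ? = 374, so (3,2) = 111.
The remaining cell in row 3 is (3,4) = 374 − 305 = 69.
Row 4 must total 374; the given cells sum to 326, so (4,2) = 48.

41 132 139 62 / 118 83 76 97 / 90 111 104 69 / 125 48 55 146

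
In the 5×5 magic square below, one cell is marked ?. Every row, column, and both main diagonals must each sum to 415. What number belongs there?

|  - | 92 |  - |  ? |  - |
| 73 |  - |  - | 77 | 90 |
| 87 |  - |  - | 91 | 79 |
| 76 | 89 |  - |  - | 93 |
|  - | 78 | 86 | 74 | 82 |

Row 5: 78 + 86 + 74 + 82 + ? = 415, so (5,1) = 95.
From column 1, 415 − (73 + 87 + 76 + 95) gives (1,1) = 84.
Using column 5: 90 + 79 + 93 + 82 + ? → (1,5) = 415 − 344 = 71.
Anti-diagonal needs 415; the known cells sum to 332, so (3,3) = 83.
Using row 3: 87 + 83 + 91 + 79 + ? → (3,2) = 415 − 340 = 75.
Column 2: 92 + 75 + 89 + 78 + ? = 415, so (2,2) = 81.
Main diagonal must total 415; the given cells sum to 330, so (4,4) = 85.
The remaining cell in row 2 is (2,3) = 415 − 321 = 94.
Row 4 needs 415; the known cells sum to 343, so (4,3) = 72.
The remaining cell in column 3 is (1,3) = 415 − 335 = 80.
From column 4, 415 − (77 + 91 + 85 + 74) gives (1,4) = 88.

88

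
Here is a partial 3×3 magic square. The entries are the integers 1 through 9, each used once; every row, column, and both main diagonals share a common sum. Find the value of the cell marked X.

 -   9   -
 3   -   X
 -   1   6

7

The entries are 1 through 9, which sum to 45, so each line sums to 45/3 = 15.
From row 3, 15 − (1 + 6) gives (3,1) = 8.
The remaining cell in column 1 is (1,1) = 15 − 11 = 4.
Column 2 needs 15; the known cells sum to 10, so (2,2) = 5.
Anti-diagonal: 5 + 8 + ? = 15, so (1,3) = 2.
Row 2: 3 + 5 + ? = 15, so (2,3) = 7.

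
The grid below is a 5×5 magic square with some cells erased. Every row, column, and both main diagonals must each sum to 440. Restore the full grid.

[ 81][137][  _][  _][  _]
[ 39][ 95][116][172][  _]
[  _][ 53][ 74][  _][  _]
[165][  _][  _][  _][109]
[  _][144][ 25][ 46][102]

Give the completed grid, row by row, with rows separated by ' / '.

Row 2 needs 440; the known cells sum to 422, so (2,5) = 18.
Row 5: 144 + 25 + 46 + 102 + ? = 440, so (5,1) = 123.
Using column 1: 81 + 39 + 165 + 123 + ? → (3,1) = 440 − 408 = 32.
From column 2, 440 − (137 + 95 + 53 + 144) gives (4,2) = 11.
The remaining cell in main diagonal is (4,4) = 440 − 352 = 88.
The remaining cell in anti-diagonal is (1,5) = 440 − 380 = 60.
From row 4, 440 − (165 + 11 + 88 + 109) gives (4,3) = 67.
Using column 3: 116 + 74 + 67 + 25 + ? → (1,3) = 440 − 282 = 158.
Column 5 must total 440; the given cells sum to 289, so (3,5) = 151.
Row 1: 81 + 137 + 158 + 60 + ? = 440, so (1,4) = 4.
The remaining cell in row 3 is (3,4) = 440 − 310 = 130.

81 137 158 4 60 / 39 95 116 172 18 / 32 53 74 130 151 / 165 11 67 88 109 / 123 144 25 46 102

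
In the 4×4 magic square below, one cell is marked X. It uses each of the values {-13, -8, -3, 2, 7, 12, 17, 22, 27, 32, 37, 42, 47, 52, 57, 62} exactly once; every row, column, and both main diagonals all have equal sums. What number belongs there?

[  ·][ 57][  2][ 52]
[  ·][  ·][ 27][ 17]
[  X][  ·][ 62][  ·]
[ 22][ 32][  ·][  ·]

The 16 entries sum to 392, so each line sums to 392/4 = 98.
From row 1, 98 − (57 + 2 + 52) gives (1,1) = -13.
From column 3, 98 − (2 + 27 + 62) gives (4,3) = 7.
Anti-diagonal must total 98; the given cells sum to 101, so (3,2) = -3.
Row 4: 22 + 32 + 7 + ? = 98, so (4,4) = 37.
Column 2 needs 98; the known cells sum to 86, so (2,2) = 12.
Column 4 needs 98; the known cells sum to 106, so (3,4) = -8.
From row 2, 98 − (12 + 27 + 17) gives (2,1) = 42.
From row 3, 98 − (-3 + 62 + (-8)) gives (3,1) = 47.

47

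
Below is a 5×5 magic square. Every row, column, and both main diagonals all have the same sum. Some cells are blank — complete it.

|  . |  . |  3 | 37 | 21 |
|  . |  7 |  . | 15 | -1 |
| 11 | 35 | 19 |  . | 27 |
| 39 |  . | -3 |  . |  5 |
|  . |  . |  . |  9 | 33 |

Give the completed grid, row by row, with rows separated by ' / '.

Column 5 is already complete: 21 + -1 + 27 + 5 + 33 = 85, so that is the magic constant.
Using row 3: 11 + 35 + 19 + 27 + ? → (3,4) = 85 − 92 = -7.
From column 4, 85 − (37 + 15 + (-7) + 9) gives (4,4) = 31.
Main diagonal: 7 + 19 + 31 + 33 + ? = 85, so (1,1) = -5.
Row 1 must total 85; the given cells sum to 56, so (1,2) = 29.
Row 4: 39 + (-3) + 31 + 5 + ? = 85, so (4,2) = 13.
Using column 2: 29 + 7 + 35 + 13 + ? → (5,2) = 85 − 84 = 1.
Anti-diagonal: 21 + 15 + 19 + 13 + ? = 85, so (5,1) = 17.
Row 5: 17 + 1 + 9 + 33 + ? = 85, so (5,3) = 25.
From column 1, 85 − (-5 + 11 + 39 + 17) gives (2,1) = 23.
Using column 3: 3 + 19 + (-3) + 25 + ? → (2,3) = 85 − 44 = 41.

-5 29 3 37 21 / 23 7 41 15 -1 / 11 35 19 -7 27 / 39 13 -3 31 5 / 17 1 25 9 33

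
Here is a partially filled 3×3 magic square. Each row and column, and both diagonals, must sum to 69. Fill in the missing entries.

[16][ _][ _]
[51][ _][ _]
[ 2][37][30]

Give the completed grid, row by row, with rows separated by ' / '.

Using main diagonal: 16 + 30 + ? → (2,2) = 69 − 46 = 23.
From anti-diagonal, 69 − (23 + 2) gives (1,3) = 44.
Row 1: 16 + 44 + ? = 69, so (1,2) = 9.
Using row 2: 51 + 23 + ? → (2,3) = 69 − 74 = -5.

16 9 44 / 51 23 -5 / 2 37 30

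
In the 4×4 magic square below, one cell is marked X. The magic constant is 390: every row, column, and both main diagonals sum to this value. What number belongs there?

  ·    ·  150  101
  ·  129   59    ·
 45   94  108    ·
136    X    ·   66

115

Row 3 needs 390; the known cells sum to 247, so (3,4) = 143.
From column 3, 390 − (150 + 59 + 108) gives (4,3) = 73.
Column 4 must total 390; the given cells sum to 310, so (2,4) = 80.
From main diagonal, 390 − (129 + 108 + 66) gives (1,1) = 87.
Row 1: 87 + 150 + 101 + ? = 390, so (1,2) = 52.
From row 2, 390 − (129 + 59 + 80) gives (2,1) = 122.
From row 4, 390 − (136 + 73 + 66) gives (4,2) = 115.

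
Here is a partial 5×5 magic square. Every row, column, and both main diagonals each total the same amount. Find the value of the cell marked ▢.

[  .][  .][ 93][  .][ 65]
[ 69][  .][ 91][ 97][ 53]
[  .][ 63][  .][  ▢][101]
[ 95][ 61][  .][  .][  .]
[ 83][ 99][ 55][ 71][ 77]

85

Row 5 is complete and sums to 385; that is the magic constant.
Using row 2: 69 + 91 + 97 + 53 + ? → (2,2) = 385 − 310 = 75.
Column 2 must total 385; the given cells sum to 298, so (1,2) = 87.
Column 5 needs 385; the known cells sum to 296, so (4,5) = 89.
The remaining cell in anti-diagonal is (3,3) = 385 − 306 = 79.
The remaining cell in column 3 is (4,3) = 385 − 318 = 67.
Row 4: 95 + 61 + 67 + 89 + ? = 385, so (4,4) = 73.
Main diagonal needs 385; the known cells sum to 304, so (1,1) = 81.
From row 1, 385 − (81 + 87 + 93 + 65) gives (1,4) = 59.
From column 1, 385 − (81 + 69 + 95 + 83) gives (3,1) = 57.
Using column 4: 59 + 97 + 73 + 71 + ? → (3,4) = 385 − 300 = 85.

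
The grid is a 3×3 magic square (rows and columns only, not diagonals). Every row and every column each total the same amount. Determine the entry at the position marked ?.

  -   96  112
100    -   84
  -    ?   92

Column 3 is complete and sums to 288; that is the magic constant.
From row 1, 288 − (96 + 112) gives (1,1) = 80.
Row 2 needs 288; the known cells sum to 184, so (2,2) = 104.
Using column 1: 80 + 100 + ? → (3,1) = 288 − 180 = 108.
From column 2, 288 − (96 + 104) gives (3,2) = 88.

88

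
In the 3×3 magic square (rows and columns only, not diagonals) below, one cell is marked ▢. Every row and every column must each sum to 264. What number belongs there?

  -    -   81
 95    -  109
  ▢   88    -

102

Row 2 must total 264; the given cells sum to 204, so (2,2) = 60.
Column 2 needs 264; the known cells sum to 148, so (1,2) = 116.
The remaining cell in column 3 is (3,3) = 264 − 190 = 74.
Row 1: 116 + 81 + ? = 264, so (1,1) = 67.
Row 3 needs 264; the known cells sum to 162, so (3,1) = 102.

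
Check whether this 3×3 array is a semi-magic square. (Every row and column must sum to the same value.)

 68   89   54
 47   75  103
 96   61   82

No — column 3 sums to 239 but row 2 sums to 225.

Row 1: 68 + 89 + 54 = 211.
Row 2: 47 + 75 + 103 = 225.
Row 3: 96 + 61 + 82 = 239.
Column 1: 68 + 47 + 96 = 211.
Column 2: 89 + 75 + 61 = 225.
Column 3: 54 + 103 + 82 = 239.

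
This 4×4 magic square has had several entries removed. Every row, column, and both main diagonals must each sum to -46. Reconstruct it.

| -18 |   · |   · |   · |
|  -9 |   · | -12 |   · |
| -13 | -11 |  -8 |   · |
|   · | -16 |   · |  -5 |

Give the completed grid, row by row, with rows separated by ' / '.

-18 -4 -7 -17 / -9 -15 -12 -10 / -13 -11 -8 -14 / -6 -16 -19 -5

Row 3: -13 + (-11) + (-8) + ? = -46, so (3,4) = -14.
Column 1 must total -46; the given cells sum to -40, so (4,1) = -6.
From main diagonal, -46 − (-18 + (-8) + (-5)) gives (2,2) = -15.
Anti-diagonal needs -46; the known cells sum to -29, so (1,4) = -17.
The remaining cell in row 2 is (2,4) = -46 − (-36) = -10.
Row 4 needs -46; the known cells sum to -27, so (4,3) = -19.
Column 2 needs -46; the known cells sum to -42, so (1,2) = -4.
From column 3, -46 − (-12 + (-8) + (-19)) gives (1,3) = -7.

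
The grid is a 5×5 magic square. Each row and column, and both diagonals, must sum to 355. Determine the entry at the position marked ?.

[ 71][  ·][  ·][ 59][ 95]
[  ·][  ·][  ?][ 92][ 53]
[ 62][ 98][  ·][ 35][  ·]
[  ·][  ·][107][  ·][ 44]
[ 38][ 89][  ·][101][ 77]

41

Row 5 must total 355; the given cells sum to 305, so (5,3) = 50.
Using column 4: 59 + 92 + 35 + 101 + ? → (4,4) = 355 − 287 = 68.
Column 5 must total 355; the given cells sum to 269, so (3,5) = 86.
Row 3 must total 355; the given cells sum to 281, so (3,3) = 74.
Using main diagonal: 71 + 74 + 68 + 77 + ? → (2,2) = 355 − 290 = 65.
Anti-diagonal needs 355; the known cells sum to 299, so (4,2) = 56.
From row 4, 355 − (56 + 107 + 68 + 44) gives (4,1) = 80.
Column 1: 71 + 62 + 80 + 38 + ? = 355, so (2,1) = 104.
Using column 2: 65 + 98 + 56 + 89 + ? → (1,2) = 355 − 308 = 47.
Row 1: 71 + 47 + 59 + 95 + ? = 355, so (1,3) = 83.
The remaining cell in row 2 is (2,3) = 355 − 314 = 41.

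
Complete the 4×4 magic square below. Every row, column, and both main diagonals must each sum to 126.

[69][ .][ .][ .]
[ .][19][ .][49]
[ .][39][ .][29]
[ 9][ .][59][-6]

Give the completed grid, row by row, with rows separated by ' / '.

Row 4: 9 + 59 + (-6) + ? = 126, so (4,2) = 64.
Column 2 needs 126; the known cells sum to 122, so (1,2) = 4.
Column 4 must total 126; the given cells sum to 72, so (1,4) = 54.
Main diagonal: 69 + 19 + (-6) + ? = 126, so (3,3) = 44.
Anti-diagonal needs 126; the known cells sum to 102, so (2,3) = 24.
The remaining cell in row 1 is (1,3) = 126 − 127 = -1.
Using row 2: 19 + 24 + 49 + ? → (2,1) = 126 − 92 = 34.
From row 3, 126 − (39 + 44 + 29) gives (3,1) = 14.

69 4 -1 54 / 34 19 24 49 / 14 39 44 29 / 9 64 59 -6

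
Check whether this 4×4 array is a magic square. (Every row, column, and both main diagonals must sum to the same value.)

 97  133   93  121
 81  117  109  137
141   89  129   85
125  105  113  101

Row 1: 97 + 133 + 93 + 121 = 444.
Row 2: 81 + 117 + 109 + 137 = 444.
Row 3: 141 + 89 + 129 + 85 = 444.
Row 4: 125 + 105 + 113 + 101 = 444.
Column 1: 97 + 81 + 141 + 125 = 444.
Column 2: 133 + 117 + 89 + 105 = 444.
Column 3: 93 + 109 + 129 + 113 = 444.
Column 4: 121 + 137 + 85 + 101 = 444.
Main diagonal: 97 + 117 + 129 + 101 = 444.
Anti-diagonal: 121 + 109 + 89 + 125 = 444.
All lines sum to 444.

Yes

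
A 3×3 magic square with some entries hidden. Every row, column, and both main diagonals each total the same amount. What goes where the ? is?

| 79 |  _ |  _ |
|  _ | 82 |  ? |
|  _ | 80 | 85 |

Main diagonal is complete and sums to 246; that is the magic constant.
Row 3: 80 + 85 + ? = 246, so (3,1) = 81.
From column 1, 246 − (79 + 81) gives (2,1) = 86.
Column 2 needs 246; the known cells sum to 162, so (1,2) = 84.
Anti-diagonal: 82 + 81 + ? = 246, so (1,3) = 83.
Row 2 needs 246; the known cells sum to 168, so (2,3) = 78.

78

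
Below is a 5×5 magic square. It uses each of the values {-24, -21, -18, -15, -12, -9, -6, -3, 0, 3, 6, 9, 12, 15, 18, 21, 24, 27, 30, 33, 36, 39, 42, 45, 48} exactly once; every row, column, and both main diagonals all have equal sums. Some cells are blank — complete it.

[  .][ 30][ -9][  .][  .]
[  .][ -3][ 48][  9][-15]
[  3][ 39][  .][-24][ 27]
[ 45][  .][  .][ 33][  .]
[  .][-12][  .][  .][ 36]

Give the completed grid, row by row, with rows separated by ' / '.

The 25 entries sum to 300, so each line sums to 300/5 = 60.
The remaining cell in row 2 is (2,1) = 60 − 39 = 21.
Row 3: 3 + 39 + (-24) + 27 + ? = 60, so (3,3) = 15.
Using column 2: 30 + (-3) + 39 + (-12) + ? → (4,2) = 60 − 54 = 6.
Using main diagonal: -3 + 15 + 33 + 36 + ? → (1,1) = 60 − 81 = -21.
Using column 1: -21 + 21 + 3 + 45 + ? → (5,1) = 60 − 48 = 12.
From anti-diagonal, 60 − (9 + 15 + 6 + 12) gives (1,5) = 18.
Row 1 needs 60; the known cells sum to 18, so (1,4) = 42.
The remaining cell in column 4 is (5,4) = 60 − 60 = 0.
Column 5: 18 + (-15) + 27 + 36 + ? = 60, so (4,5) = -6.
Using row 4: 45 + 6 + 33 + (-6) + ? → (4,3) = 60 − 78 = -18.
The remaining cell in row 5 is (5,3) = 60 − 36 = 24.

-21 30 -9 42 18 / 21 -3 48 9 -15 / 3 39 15 -24 27 / 45 6 -18 33 -6 / 12 -12 24 0 36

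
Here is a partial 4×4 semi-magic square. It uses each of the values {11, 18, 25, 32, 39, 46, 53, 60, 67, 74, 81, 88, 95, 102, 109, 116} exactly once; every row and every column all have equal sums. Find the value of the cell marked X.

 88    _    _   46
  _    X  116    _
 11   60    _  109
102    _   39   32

The 16 entries sum to 1016, so each line sums to 1016/4 = 254.
Row 3 needs 254; the known cells sum to 180, so (3,3) = 74.
Using row 4: 102 + 39 + 32 + ? → (4,2) = 254 − 173 = 81.
The remaining cell in column 1 is (2,1) = 254 − 201 = 53.
Using column 3: 116 + 74 + 39 + ? → (1,3) = 254 − 229 = 25.
From column 4, 254 − (46 + 109 + 32) gives (2,4) = 67.
Using row 1: 88 + 25 + 46 + ? → (1,2) = 254 − 159 = 95.
Row 2 must total 254; the given cells sum to 236, so (2,2) = 18.

18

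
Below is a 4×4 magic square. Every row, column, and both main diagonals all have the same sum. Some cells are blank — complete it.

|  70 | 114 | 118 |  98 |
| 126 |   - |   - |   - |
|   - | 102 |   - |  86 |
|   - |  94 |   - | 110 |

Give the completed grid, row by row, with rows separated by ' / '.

Row 1 is already complete: 70 + 114 + 118 + 98 = 400, so that is the magic constant.
From column 2, 400 − (114 + 102 + 94) gives (2,2) = 90.
The remaining cell in column 4 is (2,4) = 400 − 294 = 106.
The remaining cell in main diagonal is (3,3) = 400 − 270 = 130.
From row 2, 400 − (126 + 90 + 106) gives (2,3) = 78.
Row 3: 102 + 130 + 86 + ? = 400, so (3,1) = 82.
Column 1 needs 400; the known cells sum to 278, so (4,1) = 122.
From column 3, 400 − (118 + 78 + 130) gives (4,3) = 74.

70 114 118 98 / 126 90 78 106 / 82 102 130 86 / 122 94 74 110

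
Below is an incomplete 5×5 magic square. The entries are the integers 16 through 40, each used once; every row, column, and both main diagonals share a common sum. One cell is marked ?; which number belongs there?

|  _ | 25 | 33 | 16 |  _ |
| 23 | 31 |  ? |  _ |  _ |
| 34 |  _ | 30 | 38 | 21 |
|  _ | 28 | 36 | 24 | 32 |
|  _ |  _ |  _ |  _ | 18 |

The entries are 16 through 40, which sum to 700, so each line sums to 700/5 = 140.
Row 3 must total 140; the given cells sum to 123, so (3,2) = 17.
The remaining cell in row 4 is (4,1) = 140 − 120 = 20.
Using column 2: 25 + 31 + 17 + 28 + ? → (5,2) = 140 − 101 = 39.
The remaining cell in main diagonal is (1,1) = 140 − 103 = 37.
The remaining cell in row 1 is (1,5) = 140 − 111 = 29.
The remaining cell in column 1 is (5,1) = 140 − 114 = 26.
Column 5: 29 + 21 + 32 + 18 + ? = 140, so (2,5) = 40.
Anti-diagonal needs 140; the known cells sum to 113, so (2,4) = 27.
The remaining cell in row 2 is (2,3) = 140 − 121 = 19.

19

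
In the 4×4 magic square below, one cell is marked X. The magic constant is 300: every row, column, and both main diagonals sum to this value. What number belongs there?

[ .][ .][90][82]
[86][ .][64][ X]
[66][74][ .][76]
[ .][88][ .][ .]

72

Row 3 needs 300; the known cells sum to 216, so (3,3) = 84.
From column 3, 300 − (90 + 64 + 84) gives (4,3) = 62.
Anti-diagonal needs 300; the known cells sum to 220, so (4,1) = 80.
From row 4, 300 − (80 + 88 + 62) gives (4,4) = 70.
From column 1, 300 − (86 + 66 + 80) gives (1,1) = 68.
Using column 4: 82 + 76 + 70 + ? → (2,4) = 300 − 228 = 72.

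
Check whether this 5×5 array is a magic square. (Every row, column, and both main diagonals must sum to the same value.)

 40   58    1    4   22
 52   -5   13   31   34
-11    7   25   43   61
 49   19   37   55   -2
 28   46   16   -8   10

No — column 3 sums to 92 but column 2 sums to 125.

Row 1: 40 + 58 + 1 + 4 + 22 = 125.
Row 2: 52 + (-5) + 13 + 31 + 34 = 125.
Row 3: -11 + 7 + 25 + 43 + 61 = 125.
Row 4: 49 + 19 + 37 + 55 + (-2) = 158.
Row 5: 28 + 46 + 16 + (-8) + 10 = 92.
Column 1: 40 + 52 + (-11) + 49 + 28 = 158.
Column 2: 58 + (-5) + 7 + 19 + 46 = 125.
Column 3: 1 + 13 + 25 + 37 + 16 = 92.
Column 4: 4 + 31 + 43 + 55 + (-8) = 125.
Column 5: 22 + 34 + 61 + (-2) + 10 = 125.
Main diagonal: 40 + (-5) + 25 + 55 + 10 = 125.
Anti-diagonal: 22 + 31 + 25 + 19 + 28 = 125.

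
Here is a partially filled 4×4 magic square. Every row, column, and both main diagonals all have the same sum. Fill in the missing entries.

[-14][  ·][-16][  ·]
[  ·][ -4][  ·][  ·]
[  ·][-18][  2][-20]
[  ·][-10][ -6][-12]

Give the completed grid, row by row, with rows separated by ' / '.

Main diagonal is already complete: -14 + -4 + 2 + -12 = -28, so that is the magic constant.
Row 3: -18 + 2 + (-20) + ? = -28, so (3,1) = 8.
Using row 4: -10 + (-6) + (-12) + ? → (4,1) = -28 − (-28) = 0.
Column 1 must total -28; the given cells sum to -6, so (2,1) = -22.
The remaining cell in column 2 is (1,2) = -28 − (-32) = 4.
Column 3 needs -28; the known cells sum to -20, so (2,3) = -8.
Anti-diagonal must total -28; the given cells sum to -26, so (1,4) = -2.
Row 2 needs -28; the known cells sum to -34, so (2,4) = 6.

-14 4 -16 -2 / -22 -4 -8 6 / 8 -18 2 -20 / 0 -10 -6 -12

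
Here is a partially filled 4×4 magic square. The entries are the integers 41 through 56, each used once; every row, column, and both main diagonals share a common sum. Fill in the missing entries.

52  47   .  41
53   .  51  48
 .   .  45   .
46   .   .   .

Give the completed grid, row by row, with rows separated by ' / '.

52 47 54 41 / 53 42 51 48 / 43 56 45 50 / 46 49 44 55

The entries are 41 through 56, which sum to 776, so each line sums to 776/4 = 194.
Using row 1: 52 + 47 + 41 + ? → (1,3) = 194 − 140 = 54.
The remaining cell in row 2 is (2,2) = 194 − 152 = 42.
Using column 1: 52 + 53 + 46 + ? → (3,1) = 194 − 151 = 43.
From column 3, 194 − (54 + 51 + 45) gives (4,3) = 44.
Main diagonal needs 194; the known cells sum to 139, so (4,4) = 55.
Using anti-diagonal: 41 + 51 + 46 + ? → (3,2) = 194 − 138 = 56.
Row 3: 43 + 56 + 45 + ? = 194, so (3,4) = 50.
Row 4: 46 + 44 + 55 + ? = 194, so (4,2) = 49.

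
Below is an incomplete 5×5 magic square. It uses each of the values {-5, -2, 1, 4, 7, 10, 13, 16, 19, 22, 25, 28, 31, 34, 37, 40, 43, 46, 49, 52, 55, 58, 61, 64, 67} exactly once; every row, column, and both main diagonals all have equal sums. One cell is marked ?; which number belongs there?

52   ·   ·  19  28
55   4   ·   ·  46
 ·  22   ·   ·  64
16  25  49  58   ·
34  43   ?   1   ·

67

The 25 entries sum to 775, so each line sums to 775/5 = 155.
From row 4, 155 − (16 + 25 + 49 + 58) gives (4,5) = 7.
From column 1, 155 − (52 + 55 + 16 + 34) gives (3,1) = -2.
From column 2, 155 − (4 + 22 + 25 + 43) gives (1,2) = 61.
Column 5 needs 155; the known cells sum to 145, so (5,5) = 10.
Main diagonal must total 155; the given cells sum to 124, so (3,3) = 31.
The remaining cell in anti-diagonal is (2,4) = 155 − 118 = 37.
From row 1, 155 − (52 + 61 + 19 + 28) gives (1,3) = -5.
Row 2 needs 155; the known cells sum to 142, so (2,3) = 13.
Row 3: -2 + 22 + 31 + 64 + ? = 155, so (3,4) = 40.
Row 5 needs 155; the known cells sum to 88, so (5,3) = 67.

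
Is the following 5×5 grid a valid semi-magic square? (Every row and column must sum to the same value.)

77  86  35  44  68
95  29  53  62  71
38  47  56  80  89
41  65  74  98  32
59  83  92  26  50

Row 1: 77 + 86 + 35 + 44 + 68 = 310.
Row 2: 95 + 29 + 53 + 62 + 71 = 310.
Row 3: 38 + 47 + 56 + 80 + 89 = 310.
Row 4: 41 + 65 + 74 + 98 + 32 = 310.
Row 5: 59 + 83 + 92 + 26 + 50 = 310.
Column 1: 77 + 95 + 38 + 41 + 59 = 310.
Column 2: 86 + 29 + 47 + 65 + 83 = 310.
Column 3: 35 + 53 + 56 + 74 + 92 = 310.
Column 4: 44 + 62 + 80 + 98 + 26 = 310.
Column 5: 68 + 71 + 89 + 32 + 50 = 310.
All lines sum to 310.

Yes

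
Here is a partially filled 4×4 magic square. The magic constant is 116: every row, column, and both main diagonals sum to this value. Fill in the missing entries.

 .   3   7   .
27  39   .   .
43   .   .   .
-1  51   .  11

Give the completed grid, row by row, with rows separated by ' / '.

Row 4 must total 116; the given cells sum to 61, so (4,3) = 55.
The remaining cell in column 1 is (1,1) = 116 − 69 = 47.
From column 2, 116 − (3 + 39 + 51) gives (3,2) = 23.
Main diagonal: 47 + 39 + 11 + ? = 116, so (3,3) = 19.
The remaining cell in row 1 is (1,4) = 116 − 57 = 59.
Row 3 must total 116; the given cells sum to 85, so (3,4) = 31.
The remaining cell in column 3 is (2,3) = 116 − 81 = 35.
From column 4, 116 − (59 + 31 + 11) gives (2,4) = 15.

47 3 7 59 / 27 39 35 15 / 43 23 19 31 / -1 51 55 11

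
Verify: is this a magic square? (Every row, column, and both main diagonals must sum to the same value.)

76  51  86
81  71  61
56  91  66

Row 1: 76 + 51 + 86 = 213.
Row 2: 81 + 71 + 61 = 213.
Row 3: 56 + 91 + 66 = 213.
Column 1: 76 + 81 + 56 = 213.
Column 2: 51 + 71 + 91 = 213.
Column 3: 86 + 61 + 66 = 213.
Main diagonal: 76 + 71 + 66 = 213.
Anti-diagonal: 86 + 71 + 56 = 213.
All lines sum to 213.

Yes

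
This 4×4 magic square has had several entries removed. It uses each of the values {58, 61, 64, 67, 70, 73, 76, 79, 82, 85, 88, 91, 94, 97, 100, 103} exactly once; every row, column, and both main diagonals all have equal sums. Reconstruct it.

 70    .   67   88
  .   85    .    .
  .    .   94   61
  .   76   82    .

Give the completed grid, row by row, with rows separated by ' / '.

The 16 entries sum to 1288, so each line sums to 1288/4 = 322.
Using row 1: 70 + 67 + 88 + ? → (1,2) = 322 − 225 = 97.
Using column 2: 97 + 85 + 76 + ? → (3,2) = 322 − 258 = 64.
Column 3 must total 322; the given cells sum to 243, so (2,3) = 79.
Main diagonal must total 322; the given cells sum to 249, so (4,4) = 73.
Anti-diagonal must total 322; the given cells sum to 231, so (4,1) = 91.
The remaining cell in row 3 is (3,1) = 322 − 219 = 103.
Column 1: 70 + 103 + 91 + ? = 322, so (2,1) = 58.
Column 4: 88 + 61 + 73 + ? = 322, so (2,4) = 100.

70 97 67 88 / 58 85 79 100 / 103 64 94 61 / 91 76 82 73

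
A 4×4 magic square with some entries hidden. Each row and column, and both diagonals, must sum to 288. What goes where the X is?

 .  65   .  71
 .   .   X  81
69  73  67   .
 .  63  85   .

The remaining cell in row 3 is (3,4) = 288 − 209 = 79.
Using column 2: 65 + 73 + 63 + ? → (2,2) = 288 − 201 = 87.
The remaining cell in column 4 is (4,4) = 288 − 231 = 57.
Main diagonal must total 288; the given cells sum to 211, so (1,1) = 77.
The remaining cell in row 1 is (1,3) = 288 − 213 = 75.
Row 4 needs 288; the known cells sum to 205, so (4,1) = 83.
The remaining cell in column 1 is (2,1) = 288 − 229 = 59.
Column 3: 75 + 67 + 85 + ? = 288, so (2,3) = 61.

61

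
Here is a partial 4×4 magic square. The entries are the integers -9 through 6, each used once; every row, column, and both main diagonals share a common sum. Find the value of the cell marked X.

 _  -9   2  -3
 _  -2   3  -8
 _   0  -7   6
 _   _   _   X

-1

The entries are -9 through 6, which sum to -24, so each line sums to -24/4 = -6.
Row 1: -9 + 2 + (-3) + ? = -6, so (1,1) = 4.
Row 2 must total -6; the given cells sum to -7, so (2,1) = 1.
Row 3 needs -6; the known cells sum to -1, so (3,1) = -5.
Column 1 must total -6; the given cells sum to 0, so (4,1) = -6.
Column 2 needs -6; the known cells sum to -11, so (4,2) = 5.
Column 3: 2 + 3 + (-7) + ? = -6, so (4,3) = -4.
Using column 4: -3 + (-8) + 6 + ? → (4,4) = -6 − (-5) = -1.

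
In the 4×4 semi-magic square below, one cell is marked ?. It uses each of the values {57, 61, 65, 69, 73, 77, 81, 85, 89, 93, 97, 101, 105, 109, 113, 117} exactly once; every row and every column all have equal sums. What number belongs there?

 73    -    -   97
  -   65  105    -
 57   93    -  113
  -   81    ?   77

The 16 entries sum to 1392, so each line sums to 1392/4 = 348.
Using row 3: 57 + 93 + 113 + ? → (3,3) = 348 − 263 = 85.
The remaining cell in column 2 is (1,2) = 348 − 239 = 109.
Column 4 needs 348; the known cells sum to 287, so (2,4) = 61.
Using row 1: 73 + 109 + 97 + ? → (1,3) = 348 − 279 = 69.
Using row 2: 65 + 105 + 61 + ? → (2,1) = 348 − 231 = 117.
From column 1, 348 − (73 + 117 + 57) gives (4,1) = 101.
From column 3, 348 − (69 + 105 + 85) gives (4,3) = 89.

89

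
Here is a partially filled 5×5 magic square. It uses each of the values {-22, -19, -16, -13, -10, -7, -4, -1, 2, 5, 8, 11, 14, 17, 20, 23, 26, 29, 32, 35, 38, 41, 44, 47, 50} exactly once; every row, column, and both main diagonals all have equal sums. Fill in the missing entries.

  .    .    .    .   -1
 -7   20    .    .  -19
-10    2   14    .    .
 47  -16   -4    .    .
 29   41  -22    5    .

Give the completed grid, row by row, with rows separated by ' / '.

11 23 50 -13 -1 / -7 20 32 44 -19 / -10 2 14 26 38 / 47 -16 -4 8 35 / 29 41 -22 5 17

The 25 entries sum to 350, so each line sums to 350/5 = 70.
Using row 5: 29 + 41 + (-22) + 5 + ? → (5,5) = 70 − 53 = 17.
From column 1, 70 − (-7 + (-10) + 47 + 29) gives (1,1) = 11.
Column 2 must total 70; the given cells sum to 47, so (1,2) = 23.
Using main diagonal: 11 + 20 + 14 + 17 + ? → (4,4) = 70 − 62 = 8.
From anti-diagonal, 70 − (-1 + 14 + (-16) + 29) gives (2,4) = 44.
Row 2 must total 70; the given cells sum to 38, so (2,3) = 32.
Row 4 needs 70; the known cells sum to 35, so (4,5) = 35.
Column 3: 32 + 14 + (-4) + (-22) + ? = 70, so (1,3) = 50.
Column 5 must total 70; the given cells sum to 32, so (3,5) = 38.
The remaining cell in row 1 is (1,4) = 70 − 83 = -13.
Row 3 needs 70; the known cells sum to 44, so (3,4) = 26.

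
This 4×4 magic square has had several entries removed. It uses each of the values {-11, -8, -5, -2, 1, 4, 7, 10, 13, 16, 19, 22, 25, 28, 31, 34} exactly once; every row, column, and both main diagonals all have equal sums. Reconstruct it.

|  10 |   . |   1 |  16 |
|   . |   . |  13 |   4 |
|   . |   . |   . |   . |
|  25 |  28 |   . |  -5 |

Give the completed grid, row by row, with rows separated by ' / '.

10 19 1 16 / 22 7 13 4 / -11 -8 34 31 / 25 28 -2 -5

The 16 entries sum to 184, so each line sums to 184/4 = 46.
Using row 1: 10 + 1 + 16 + ? → (1,2) = 46 − 27 = 19.
Using row 4: 25 + 28 + (-5) + ? → (4,3) = 46 − 48 = -2.
Column 3: 1 + 13 + (-2) + ? = 46, so (3,3) = 34.
Column 4 must total 46; the given cells sum to 15, so (3,4) = 31.
Main diagonal needs 46; the known cells sum to 39, so (2,2) = 7.
Anti-diagonal: 16 + 13 + 25 + ? = 46, so (3,2) = -8.
Using row 2: 7 + 13 + 4 + ? → (2,1) = 46 − 24 = 22.
From row 3, 46 − (-8 + 34 + 31) gives (3,1) = -11.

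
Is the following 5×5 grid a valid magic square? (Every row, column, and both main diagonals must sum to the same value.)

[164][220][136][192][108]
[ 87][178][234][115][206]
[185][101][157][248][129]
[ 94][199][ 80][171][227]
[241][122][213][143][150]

Row 1: 164 + 220 + 136 + 192 + 108 = 820.
Row 2: 87 + 178 + 234 + 115 + 206 = 820.
Row 3: 185 + 101 + 157 + 248 + 129 = 820.
Row 4: 94 + 199 + 80 + 171 + 227 = 771.
Row 5: 241 + 122 + 213 + 143 + 150 = 869.
Column 1: 164 + 87 + 185 + 94 + 241 = 771.
Column 2: 220 + 178 + 101 + 199 + 122 = 820.
Column 3: 136 + 234 + 157 + 80 + 213 = 820.
Column 4: 192 + 115 + 248 + 171 + 143 = 869.
Column 5: 108 + 206 + 129 + 227 + 150 = 820.
Main diagonal: 164 + 178 + 157 + 171 + 150 = 820.
Anti-diagonal: 108 + 115 + 157 + 199 + 241 = 820.

No — column 1 sums to 771 but main diagonal sums to 820.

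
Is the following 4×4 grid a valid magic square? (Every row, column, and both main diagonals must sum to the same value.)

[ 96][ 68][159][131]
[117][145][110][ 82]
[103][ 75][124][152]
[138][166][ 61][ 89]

Row 1: 96 + 68 + 159 + 131 = 454.
Row 2: 117 + 145 + 110 + 82 = 454.
Row 3: 103 + 75 + 124 + 152 = 454.
Row 4: 138 + 166 + 61 + 89 = 454.
Column 1: 96 + 117 + 103 + 138 = 454.
Column 2: 68 + 145 + 75 + 166 = 454.
Column 3: 159 + 110 + 124 + 61 = 454.
Column 4: 131 + 82 + 152 + 89 = 454.
Main diagonal: 96 + 145 + 124 + 89 = 454.
Anti-diagonal: 131 + 110 + 75 + 138 = 454.
All lines sum to 454.

Yes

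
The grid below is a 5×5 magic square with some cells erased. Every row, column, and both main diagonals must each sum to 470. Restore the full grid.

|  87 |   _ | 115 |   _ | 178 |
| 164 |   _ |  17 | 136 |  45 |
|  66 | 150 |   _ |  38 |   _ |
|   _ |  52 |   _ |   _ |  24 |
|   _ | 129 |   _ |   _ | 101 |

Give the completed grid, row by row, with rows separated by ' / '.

87 31 115 59 178 / 164 108 17 136 45 / 66 150 94 38 122 / 143 52 171 80 24 / 10 129 73 157 101

Using row 2: 164 + 17 + 136 + 45 + ? → (2,2) = 470 − 362 = 108.
From column 2, 470 − (108 + 150 + 52 + 129) gives (1,2) = 31.
Using column 5: 178 + 45 + 24 + 101 + ? → (3,5) = 470 − 348 = 122.
Row 1 must total 470; the given cells sum to 411, so (1,4) = 59.
From row 3, 470 − (66 + 150 + 38 + 122) gives (3,3) = 94.
Main diagonal must total 470; the given cells sum to 390, so (4,4) = 80.
Anti-diagonal needs 470; the known cells sum to 460, so (5,1) = 10.
From column 1, 470 − (87 + 164 + 66 + 10) gives (4,1) = 143.
From column 4, 470 − (59 + 136 + 38 + 80) gives (5,4) = 157.
The remaining cell in row 4 is (4,3) = 470 − 299 = 171.
Row 5 must total 470; the given cells sum to 397, so (5,3) = 73.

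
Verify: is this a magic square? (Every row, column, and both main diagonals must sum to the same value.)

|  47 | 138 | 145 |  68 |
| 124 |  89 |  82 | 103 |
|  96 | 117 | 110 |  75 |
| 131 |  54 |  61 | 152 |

Yes

Row 1: 47 + 138 + 145 + 68 = 398.
Row 2: 124 + 89 + 82 + 103 = 398.
Row 3: 96 + 117 + 110 + 75 = 398.
Row 4: 131 + 54 + 61 + 152 = 398.
Column 1: 47 + 124 + 96 + 131 = 398.
Column 2: 138 + 89 + 117 + 54 = 398.
Column 3: 145 + 82 + 110 + 61 = 398.
Column 4: 68 + 103 + 75 + 152 = 398.
Main diagonal: 47 + 89 + 110 + 152 = 398.
Anti-diagonal: 68 + 82 + 117 + 131 = 398.
All lines sum to 398.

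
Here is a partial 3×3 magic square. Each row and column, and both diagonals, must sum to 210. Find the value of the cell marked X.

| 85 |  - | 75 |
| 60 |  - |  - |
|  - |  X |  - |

Row 1: 85 + 75 + ? = 210, so (1,2) = 50.
Column 1 must total 210; the given cells sum to 145, so (3,1) = 65.
Anti-diagonal: 75 + 65 + ? = 210, so (2,2) = 70.
From row 2, 210 − (60 + 70) gives (2,3) = 80.
The remaining cell in column 2 is (3,2) = 210 − 120 = 90.

90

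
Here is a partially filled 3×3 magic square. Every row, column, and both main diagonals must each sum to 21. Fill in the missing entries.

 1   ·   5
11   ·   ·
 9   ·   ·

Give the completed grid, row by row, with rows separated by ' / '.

From row 1, 21 − (1 + 5) gives (1,2) = 15.
Anti-diagonal needs 21; the known cells sum to 14, so (2,2) = 7.
Row 2 needs 21; the known cells sum to 18, so (2,3) = 3.
Column 2 needs 21; the known cells sum to 22, so (3,2) = -1.
From column 3, 21 − (5 + 3) gives (3,3) = 13.

1 15 5 / 11 7 3 / 9 -1 13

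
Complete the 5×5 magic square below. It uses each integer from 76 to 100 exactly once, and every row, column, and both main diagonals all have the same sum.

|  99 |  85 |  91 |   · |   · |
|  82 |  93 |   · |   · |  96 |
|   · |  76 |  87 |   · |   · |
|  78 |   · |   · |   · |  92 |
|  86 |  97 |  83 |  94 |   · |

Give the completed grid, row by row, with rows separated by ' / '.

99 85 91 77 88 / 82 93 79 90 96 / 95 76 87 98 84 / 78 89 100 81 92 / 86 97 83 94 80

The entries are 76 through 100, which sum to 2200, so each line sums to 2200/5 = 440.
Row 5 needs 440; the known cells sum to 360, so (5,5) = 80.
Using column 1: 99 + 82 + 78 + 86 + ? → (3,1) = 440 − 345 = 95.
From column 2, 440 − (85 + 93 + 76 + 97) gives (4,2) = 89.
Main diagonal: 99 + 93 + 87 + 80 + ? = 440, so (4,4) = 81.
Row 4: 78 + 89 + 81 + 92 + ? = 440, so (4,3) = 100.
The remaining cell in column 3 is (2,3) = 440 − 361 = 79.
The remaining cell in row 2 is (2,4) = 440 − 350 = 90.
Anti-diagonal: 90 + 87 + 89 + 86 + ? = 440, so (1,5) = 88.
Row 1: 99 + 85 + 91 + 88 + ? = 440, so (1,4) = 77.
Column 4 must total 440; the given cells sum to 342, so (3,4) = 98.
Column 5 must total 440; the given cells sum to 356, so (3,5) = 84.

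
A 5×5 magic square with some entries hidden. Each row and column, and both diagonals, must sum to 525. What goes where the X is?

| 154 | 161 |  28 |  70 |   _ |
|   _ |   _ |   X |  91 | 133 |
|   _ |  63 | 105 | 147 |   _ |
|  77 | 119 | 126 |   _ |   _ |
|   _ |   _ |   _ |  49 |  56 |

The remaining cell in row 1 is (1,5) = 525 − 413 = 112.
Column 4 must total 525; the given cells sum to 357, so (4,4) = 168.
Main diagonal must total 525; the given cells sum to 483, so (2,2) = 42.
From anti-diagonal, 525 − (112 + 91 + 105 + 119) gives (5,1) = 98.
Row 4 must total 525; the given cells sum to 490, so (4,5) = 35.
Column 2: 161 + 42 + 63 + 119 + ? = 525, so (5,2) = 140.
Column 5 must total 525; the given cells sum to 336, so (3,5) = 189.
Row 3 needs 525; the known cells sum to 504, so (3,1) = 21.
The remaining cell in row 5 is (5,3) = 525 − 343 = 182.
The remaining cell in column 1 is (2,1) = 525 − 350 = 175.
Column 3 needs 525; the known cells sum to 441, so (2,3) = 84.

84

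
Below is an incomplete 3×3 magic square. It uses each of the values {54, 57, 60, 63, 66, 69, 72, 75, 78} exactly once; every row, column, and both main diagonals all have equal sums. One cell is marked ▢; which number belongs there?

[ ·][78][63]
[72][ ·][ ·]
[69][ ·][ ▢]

The 9 entries sum to 594, so each line sums to 594/3 = 198.
Row 1 must total 198; the given cells sum to 141, so (1,1) = 57.
Anti-diagonal must total 198; the given cells sum to 132, so (2,2) = 66.
From row 2, 198 − (72 + 66) gives (2,3) = 60.
Using column 2: 78 + 66 + ? → (3,2) = 198 − 144 = 54.
Using column 3: 63 + 60 + ? → (3,3) = 198 − 123 = 75.

75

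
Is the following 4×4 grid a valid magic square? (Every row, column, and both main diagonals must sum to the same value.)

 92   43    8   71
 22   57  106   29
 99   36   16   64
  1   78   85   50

Row 1: 92 + 43 + 8 + 71 = 214.
Row 2: 22 + 57 + 106 + 29 = 214.
Row 3: 99 + 36 + 16 + 64 = 215.
Row 4: 1 + 78 + 85 + 50 = 214.
Column 1: 92 + 22 + 99 + 1 = 214.
Column 2: 43 + 57 + 36 + 78 = 214.
Column 3: 8 + 106 + 16 + 85 = 215.
Column 4: 71 + 29 + 64 + 50 = 214.
Main diagonal: 92 + 57 + 16 + 50 = 215.
Anti-diagonal: 71 + 106 + 36 + 1 = 214.

No — main diagonal sums to 215 but column 1 sums to 214.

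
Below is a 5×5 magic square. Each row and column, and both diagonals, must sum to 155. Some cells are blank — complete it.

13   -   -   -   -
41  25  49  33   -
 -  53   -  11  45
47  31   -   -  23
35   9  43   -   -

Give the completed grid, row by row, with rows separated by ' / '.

The remaining cell in row 2 is (2,5) = 155 − 148 = 7.
From column 1, 155 − (13 + 41 + 47 + 35) gives (3,1) = 19.
From column 2, 155 − (25 + 53 + 31 + 9) gives (1,2) = 37.
From row 3, 155 − (19 + 53 + 11 + 45) gives (3,3) = 27.
Using anti-diagonal: 33 + 27 + 31 + 35 + ? → (1,5) = 155 − 126 = 29.
Column 5 must total 155; the given cells sum to 104, so (5,5) = 51.
From main diagonal, 155 − (13 + 25 + 27 + 51) gives (4,4) = 39.
From row 4, 155 − (47 + 31 + 39 + 23) gives (4,3) = 15.
Using row 5: 35 + 9 + 43 + 51 + ? → (5,4) = 155 − 138 = 17.
Column 3 must total 155; the given cells sum to 134, so (1,3) = 21.
From column 4, 155 − (33 + 11 + 39 + 17) gives (1,4) = 55.

13 37 21 55 29 / 41 25 49 33 7 / 19 53 27 11 45 / 47 31 15 39 23 / 35 9 43 17 51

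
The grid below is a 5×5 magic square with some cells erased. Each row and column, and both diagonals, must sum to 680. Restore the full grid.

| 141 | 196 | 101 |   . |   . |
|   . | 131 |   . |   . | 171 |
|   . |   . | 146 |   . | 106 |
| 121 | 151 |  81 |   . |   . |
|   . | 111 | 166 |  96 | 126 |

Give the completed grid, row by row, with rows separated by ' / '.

Row 5 must total 680; the given cells sum to 499, so (5,1) = 181.
Column 2: 196 + 131 + 151 + 111 + ? = 680, so (3,2) = 91.
Column 3: 101 + 146 + 81 + 166 + ? = 680, so (2,3) = 186.
Main diagonal must total 680; the given cells sum to 544, so (4,4) = 136.
Row 4 must total 680; the given cells sum to 489, so (4,5) = 191.
Column 5: 171 + 106 + 191 + 126 + ? = 680, so (1,5) = 86.
Anti-diagonal needs 680; the known cells sum to 564, so (2,4) = 116.
From row 1, 680 − (141 + 196 + 101 + 86) gives (1,4) = 156.
Row 2: 131 + 186 + 116 + 171 + ? = 680, so (2,1) = 76.
Column 1 must total 680; the given cells sum to 519, so (3,1) = 161.
Column 4: 156 + 116 + 136 + 96 + ? = 680, so (3,4) = 176.

141 196 101 156 86 / 76 131 186 116 171 / 161 91 146 176 106 / 121 151 81 136 191 / 181 111 166 96 126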